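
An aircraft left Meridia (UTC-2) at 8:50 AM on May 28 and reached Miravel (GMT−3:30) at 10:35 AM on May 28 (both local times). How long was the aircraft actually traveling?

Departure in UTC: 8:50 AM + 2:00 = 10:50 AM on May 28.
Arrival in UTC: 10:35 AM + 3:30 = 2:05 PM on May 28.
Elapsed = 2:05 PM − 10:50 AM = 3 hours 15 minutes.

3 hours 15 minutes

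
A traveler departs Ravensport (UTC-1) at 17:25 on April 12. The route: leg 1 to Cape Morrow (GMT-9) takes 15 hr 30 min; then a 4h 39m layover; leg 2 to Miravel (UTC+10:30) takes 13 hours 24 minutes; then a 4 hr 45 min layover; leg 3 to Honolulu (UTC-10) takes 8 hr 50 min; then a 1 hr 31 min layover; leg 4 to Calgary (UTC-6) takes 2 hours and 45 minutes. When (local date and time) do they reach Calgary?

Convert departure to UTC: 17:25 + 1:00 = 18:25 UTC on Apr 12.
Add 15 hours 30 minutes leg 1 → 09:55 UTC (Apr 13).
Add 4 hours and 39 minutes layover in Cape Morrow → 14:34 UTC.
Add 13 hours and 24 minutes leg 2 → 03:58 UTC (Apr 14).
Add 4 hours 45 minutes layover in Miravel → 08:43 UTC.
Add 8 hours 50 minutes leg 3 → 17:33 UTC.
Add 1 hour and 31 minutes layover in Honolulu → 19:04 UTC.
Add 2 hours and 45 minutes leg 4 → 21:49 UTC.
Calgary is UTC−6:00, so local arrival = 21:49 − 6:00 = 15:49 on Apr 14.

15:49 on April 14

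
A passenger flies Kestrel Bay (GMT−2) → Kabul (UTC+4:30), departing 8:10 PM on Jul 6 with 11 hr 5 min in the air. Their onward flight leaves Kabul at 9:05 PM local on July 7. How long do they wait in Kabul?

7 hours 20 minutes

Convert departure to UTC: 8:10 PM + 2:00 = 10:10 PM UTC on Jul 6.
Add 11 hours and 5 minutes flight time → 9:15 AM UTC (Jul 7).
Kabul is UTC+4:30, so local arrival = 9:15 AM + 4:30 = 1:45 PM on Jul 7.
Layover = 9:05 PM − 1:45 PM = 7 hours 20 minutes.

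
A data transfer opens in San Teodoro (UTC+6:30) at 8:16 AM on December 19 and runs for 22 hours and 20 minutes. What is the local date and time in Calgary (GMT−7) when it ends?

5:06 PM on December 19

Calgary is 13:30 behind San Teodoro.
After 22 hours and 20 minutes it is 6:36 AM (Dec 20) in San Teodoro.
Shift by the zone difference: 6:36 AM − 13:30 = 5:06 PM on Dec 19 in Calgary.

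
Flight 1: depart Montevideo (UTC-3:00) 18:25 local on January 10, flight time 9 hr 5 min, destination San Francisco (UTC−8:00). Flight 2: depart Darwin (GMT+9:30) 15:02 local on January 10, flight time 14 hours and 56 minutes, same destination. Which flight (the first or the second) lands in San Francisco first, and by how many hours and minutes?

the second, by 10 hours 2 minutes

Flight 1 in UTC: 18:25 + 3:00 = 21:25 on Jan 10.
+9 hours 5 minutes → arrive 06:30 UTC on Jan 11.
Flight 2 in UTC: 15:02 − 9:30 = 05:32 on Jan 10.
+14 hours 56 minutes → arrive 20:28 UTC on Jan 10.
Flight 2 lands earlier by 10 hours 2 minutes.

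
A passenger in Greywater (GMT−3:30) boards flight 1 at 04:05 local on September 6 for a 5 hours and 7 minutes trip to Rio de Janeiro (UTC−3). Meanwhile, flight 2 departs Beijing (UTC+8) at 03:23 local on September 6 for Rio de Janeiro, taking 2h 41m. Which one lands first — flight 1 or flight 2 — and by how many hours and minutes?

Flight 1 in UTC: 04:05 + 3:30 = 07:35 on Sep 6.
+5 hours 7 minutes → arrive 12:42 UTC on Sep 6.
Flight 2 in UTC: 03:23 − 8:00 = 19:23 on Sep 5.
+2 hours 41 minutes → arrive 22:04 UTC on Sep 5.
Flight 2 lands earlier by 14 hours 38 minutes.

the second, by 14 hours 38 minutes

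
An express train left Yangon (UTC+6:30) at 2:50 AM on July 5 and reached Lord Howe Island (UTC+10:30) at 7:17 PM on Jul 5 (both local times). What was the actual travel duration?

12 hours 27 minutes

Lord Howe Island is 4:00 ahead of Yangon.
Clock-face elapsed time (ignoring zones) is 16 hours 27 minutes.
Actual elapsed = 16 hours 27 minutes − 4:00 = 12 hours 27 minutes.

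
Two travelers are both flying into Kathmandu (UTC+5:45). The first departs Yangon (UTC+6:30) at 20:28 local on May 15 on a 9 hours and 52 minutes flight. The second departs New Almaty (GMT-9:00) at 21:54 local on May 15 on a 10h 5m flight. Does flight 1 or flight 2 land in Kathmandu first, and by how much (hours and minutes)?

Flight 1 in UTC: 20:28 − 6:30 = 13:58 on May 15.
+9 hours and 52 minutes → arrive 23:50 UTC on May 15.
Flight 2 in UTC: 21:54 + 9:00 = 06:54 on May 16.
+10 hours and 5 minutes → arrive 16:59 UTC on May 16.
Flight 1 lands earlier by 17 hours 9 minutes.

the first, by 17 hours 9 minutes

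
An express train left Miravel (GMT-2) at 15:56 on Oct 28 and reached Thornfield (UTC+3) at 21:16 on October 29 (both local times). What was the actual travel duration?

24 hours 20 minutes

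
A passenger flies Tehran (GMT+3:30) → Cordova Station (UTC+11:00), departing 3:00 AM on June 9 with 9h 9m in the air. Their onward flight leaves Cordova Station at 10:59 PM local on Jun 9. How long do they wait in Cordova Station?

3 hours 20 minutes

Convert departure to UTC: 3:00 AM − 3:30 = 11:30 PM UTC on Jun 8.
Add 9 hours 9 minutes flight time → 8:39 AM UTC (Jun 9).
Cordova Station is UTC+11:00, so local arrival = 8:39 AM + 11:00 = 7:39 PM on Jun 9.
Layover = 10:59 PM − 7:39 PM = 3 hours 20 minutes.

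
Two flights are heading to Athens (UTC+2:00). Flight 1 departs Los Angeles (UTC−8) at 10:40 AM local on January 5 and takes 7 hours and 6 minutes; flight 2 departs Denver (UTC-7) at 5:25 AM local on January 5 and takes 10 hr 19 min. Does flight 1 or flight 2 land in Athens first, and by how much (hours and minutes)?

the second, by 3 hours 2 minutes

Flight 1 in UTC: 10:40 AM + 8:00 = 6:40 PM on Jan 5.
+7 hours and 6 minutes → arrive 1:46 AM UTC on Jan 6.
Flight 2 in UTC: 5:25 AM + 7:00 = 12:25 PM on Jan 5.
+10 hours 19 minutes → arrive 10:44 PM UTC on Jan 5.
Flight 2 lands earlier by 3 hours 2 minutes.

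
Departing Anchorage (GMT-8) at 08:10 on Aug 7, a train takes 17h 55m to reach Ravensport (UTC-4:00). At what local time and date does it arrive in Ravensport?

Ravensport is 4:00 ahead of Anchorage.
After 17 hours 55 minutes it is 02:05 (Aug 8) in Anchorage.
Shift by the zone difference: 02:05 + 4:00 = 06:05 on Aug 8 in Ravensport.

06:05 on August 8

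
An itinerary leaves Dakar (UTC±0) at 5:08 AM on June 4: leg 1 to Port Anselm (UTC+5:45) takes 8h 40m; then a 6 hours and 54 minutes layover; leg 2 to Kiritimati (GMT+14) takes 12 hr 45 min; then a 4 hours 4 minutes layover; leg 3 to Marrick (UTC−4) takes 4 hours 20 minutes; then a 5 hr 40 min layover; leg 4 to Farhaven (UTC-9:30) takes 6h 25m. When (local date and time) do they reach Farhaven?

8:26 PM on Jun 5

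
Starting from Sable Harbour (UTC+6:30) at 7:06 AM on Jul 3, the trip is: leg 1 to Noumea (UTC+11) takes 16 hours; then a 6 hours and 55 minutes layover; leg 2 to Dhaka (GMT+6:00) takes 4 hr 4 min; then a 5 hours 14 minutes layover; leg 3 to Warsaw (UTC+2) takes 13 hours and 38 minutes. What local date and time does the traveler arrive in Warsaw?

Convert departure to UTC: 7:06 AM − 6:30 = 12:36 AM UTC on Jul 3.
Add 16 hours leg 1 → 4:36 PM UTC.
Add 6 hours and 55 minutes layover in Noumea → 11:31 PM UTC.
Add 4 hours 4 minutes leg 2 → 3:35 AM UTC (Jul 4).
Add 5 hours and 14 minutes layover in Dhaka → 8:49 AM UTC.
Add 13 hours and 38 minutes leg 3 → 10:27 PM UTC.
Warsaw is UTC+2:00, so local arrival = 10:27 PM + 2:00 = 12:27 AM on Jul 5.

12:27 AM on July 5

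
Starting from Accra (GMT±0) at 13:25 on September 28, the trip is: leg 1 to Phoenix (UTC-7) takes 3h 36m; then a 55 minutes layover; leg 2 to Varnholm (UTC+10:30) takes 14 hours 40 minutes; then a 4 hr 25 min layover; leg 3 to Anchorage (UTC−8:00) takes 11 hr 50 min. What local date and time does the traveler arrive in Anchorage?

Accra is at UTC+0, so departure is already 13:25 UTC on Sep 28.
Add 3 hours and 36 minutes leg 1 → 17:01 UTC.
Add 55 minutes layover in Phoenix → 17:56 UTC.
Add 14 hours 40 minutes leg 2 → 08:36 UTC (Sep 29).
Add 4 hours and 25 minutes layover in Varnholm → 13:01 UTC.
Add 11 hours and 50 minutes leg 3 → 00:51 UTC (Sep 30).
Anchorage is UTC−8:00, so local arrival = 00:51 − 8:00 = 16:51 on Sep 29.

16:51 on September 29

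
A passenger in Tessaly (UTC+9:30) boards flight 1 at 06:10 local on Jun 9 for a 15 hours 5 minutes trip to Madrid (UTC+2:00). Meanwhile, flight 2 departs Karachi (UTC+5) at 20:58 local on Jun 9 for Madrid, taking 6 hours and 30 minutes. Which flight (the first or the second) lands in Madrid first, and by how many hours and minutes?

the first, by 10 hours 43 minutes

Flight 1 in UTC: 06:10 − 9:30 = 20:40 on Jun 8.
+15 hours 5 minutes → arrive 11:45 UTC on Jun 9.
Flight 2 in UTC: 20:58 − 5:00 = 15:58 on Jun 9.
+6 hours and 30 minutes → arrive 22:28 UTC on Jun 9.
Flight 1 lands earlier by 10 hours 43 minutes.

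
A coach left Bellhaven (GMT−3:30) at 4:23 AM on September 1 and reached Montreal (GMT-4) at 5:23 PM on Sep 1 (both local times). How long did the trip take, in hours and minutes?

13 hours 30 minutes

Departure in UTC: 4:23 AM + 3:30 = 7:53 AM on Sep 1.
Arrival in UTC: 5:23 PM + 4:00 = 9:23 PM on Sep 1.
Elapsed = 9:23 PM − 7:53 AM = 13 hours 30 minutes.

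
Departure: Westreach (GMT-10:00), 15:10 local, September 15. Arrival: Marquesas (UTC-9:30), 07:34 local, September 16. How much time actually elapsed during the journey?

15 hours 54 minutes

Marquesas is 0:30 ahead of Westreach.
Clock-face elapsed time (ignoring zones) is 16 hours 24 minutes.
Actual elapsed = 16 hours 24 minutes − 0:30 = 15 hours 54 minutes.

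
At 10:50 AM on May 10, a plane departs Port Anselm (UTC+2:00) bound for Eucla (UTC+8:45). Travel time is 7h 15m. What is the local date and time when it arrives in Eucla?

Convert departure to UTC: 10:50 AM − 2:00 = 8:50 AM UTC on May 10.
Add 7 hours 15 minutes travel time → 4:05 PM UTC.
Eucla is UTC+8:45, so local arrival = 4:05 PM + 8:45 = 12:50 AM on May 11.

12:50 AM on May 11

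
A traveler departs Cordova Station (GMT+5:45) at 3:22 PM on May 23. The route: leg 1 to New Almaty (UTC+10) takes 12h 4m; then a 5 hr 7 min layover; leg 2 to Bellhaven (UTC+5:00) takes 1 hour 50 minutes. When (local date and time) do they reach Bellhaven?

9:38 AM on May 24

Convert departure to UTC: 3:22 PM − 5:45 = 9:37 AM UTC on May 23.
Add 12 hours 4 minutes leg 1 → 9:41 PM UTC.
Add 5 hours 7 minutes layover in New Almaty → 2:48 AM UTC (May 24).
Add 1 hour 50 minutes leg 2 → 4:38 AM UTC.
Bellhaven is UTC+5:00, so local arrival = 4:38 AM + 5:00 = 9:38 AM on May 24.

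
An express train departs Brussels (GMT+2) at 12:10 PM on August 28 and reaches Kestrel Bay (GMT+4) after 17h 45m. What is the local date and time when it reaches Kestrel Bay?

7:55 AM on August 29

Convert departure to UTC: 12:10 PM − 2:00 = 10:10 AM UTC on Aug 28.
Add 17 hours and 45 minutes travel time → 3:55 AM UTC (Aug 29).
Kestrel Bay is UTC+4:00, so local arrival = 3:55 AM + 4:00 = 7:55 AM on Aug 29.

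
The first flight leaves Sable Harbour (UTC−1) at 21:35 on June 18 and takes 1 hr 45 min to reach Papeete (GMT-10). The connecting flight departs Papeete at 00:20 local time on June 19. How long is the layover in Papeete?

Convert departure to UTC: 21:35 + 1:00 = 22:35 UTC on Jun 18.
Add 1 hour 45 minutes flight time → 00:20 UTC (Jun 19).
Papeete is UTC−10:00, so local arrival = 00:20 − 10:00 = 14:20 on Jun 18.
Layover = 00:20 − 14:20 (+1 day) = 10 hours.

10 hours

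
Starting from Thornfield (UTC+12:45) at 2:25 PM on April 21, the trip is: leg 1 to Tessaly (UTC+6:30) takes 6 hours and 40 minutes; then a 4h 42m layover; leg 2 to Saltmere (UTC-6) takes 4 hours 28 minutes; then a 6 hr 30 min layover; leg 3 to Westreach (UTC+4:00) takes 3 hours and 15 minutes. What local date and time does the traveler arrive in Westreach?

7:15 AM on April 22

Convert departure to UTC: 2:25 PM − 12:45 = 1:40 AM UTC on Apr 21.
Add 6 hours 40 minutes leg 1 → 8:20 AM UTC.
Add 4 hours and 42 minutes layover in Tessaly → 1:02 PM UTC.
Add 4 hours 28 minutes leg 2 → 5:30 PM UTC.
Add 6 hours and 30 minutes layover in Saltmere → 12:00 AM UTC (Apr 22).
Add 3 hours 15 minutes leg 3 → 3:15 AM UTC.
Westreach is UTC+4:00, so local arrival = 3:15 AM + 4:00 = 7:15 AM on Apr 22.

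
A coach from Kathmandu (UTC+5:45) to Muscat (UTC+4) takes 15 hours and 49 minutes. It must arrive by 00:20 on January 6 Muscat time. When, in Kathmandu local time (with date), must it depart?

Target arrival in UTC: 00:20 − 4:00 = 20:20 on Jan 5.
Subtract 15 hours 49 minutes → departure 04:31 UTC on Jan 5.
Kathmandu is UTC+5:45: 04:31 + 5:45 = 10:16 on Jan 5.

10:16 on Jan 5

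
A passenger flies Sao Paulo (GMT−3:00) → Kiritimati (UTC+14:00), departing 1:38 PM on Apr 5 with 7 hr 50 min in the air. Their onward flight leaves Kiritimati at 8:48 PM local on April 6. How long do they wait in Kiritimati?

Convert departure to UTC: 1:38 PM + 3:00 = 4:38 PM UTC on Apr 5.
Add 7 hours and 50 minutes flight time → 12:28 AM UTC (Apr 6).
Kiritimati is UTC+14:00, so local arrival = 12:28 AM + 14:00 = 2:28 PM on Apr 6.
Layover = 8:48 PM − 2:28 PM = 6 hours 20 minutes.

6 hours 20 minutes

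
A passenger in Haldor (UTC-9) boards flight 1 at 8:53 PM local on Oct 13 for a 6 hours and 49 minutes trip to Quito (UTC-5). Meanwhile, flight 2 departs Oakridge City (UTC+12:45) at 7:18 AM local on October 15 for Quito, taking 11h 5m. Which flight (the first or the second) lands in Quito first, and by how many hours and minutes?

Flight 1 in UTC: 8:53 PM + 9:00 = 5:53 AM on Oct 14.
+6 hours and 49 minutes → arrive 12:42 PM UTC on Oct 14.
Flight 2 in UTC: 7:18 AM − 12:45 = 6:33 PM on Oct 14.
+11 hours 5 minutes → arrive 5:38 AM UTC on Oct 15.
Flight 1 lands earlier by 16 hours 56 minutes.

the first, by 16 hours 56 minutes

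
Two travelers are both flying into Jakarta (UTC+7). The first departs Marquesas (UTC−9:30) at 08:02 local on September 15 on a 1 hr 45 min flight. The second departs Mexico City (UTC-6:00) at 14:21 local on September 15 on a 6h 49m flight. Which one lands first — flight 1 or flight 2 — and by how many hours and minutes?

Flight 1 in UTC: 08:02 + 9:30 = 17:32 on Sep 15.
+1 hour and 45 minutes → arrive 19:17 UTC on Sep 15.
Flight 2 in UTC: 14:21 + 6:00 = 20:21 on Sep 15.
+6 hours 49 minutes → arrive 03:10 UTC on Sep 16.
Flight 1 lands earlier by 7 hours 53 minutes.

the first, by 7 hours 53 minutes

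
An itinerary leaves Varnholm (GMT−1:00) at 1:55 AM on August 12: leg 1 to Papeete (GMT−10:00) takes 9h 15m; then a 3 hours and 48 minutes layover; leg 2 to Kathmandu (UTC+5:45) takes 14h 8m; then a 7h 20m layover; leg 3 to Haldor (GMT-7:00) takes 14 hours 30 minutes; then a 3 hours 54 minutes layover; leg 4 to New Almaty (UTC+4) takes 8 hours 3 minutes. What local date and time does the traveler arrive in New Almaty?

7:53 PM on August 14

Convert departure to UTC: 1:55 AM + 1:00 = 2:55 AM UTC on Aug 12.
Add 9 hours 15 minutes leg 1 → 12:10 PM UTC.
Add 3 hours and 48 minutes layover in Papeete → 3:58 PM UTC.
Add 14 hours 8 minutes leg 2 → 6:06 AM UTC (Aug 13).
Add 7 hours 20 minutes layover in Kathmandu → 1:26 PM UTC.
Add 14 hours and 30 minutes leg 3 → 3:56 AM UTC (Aug 14).
Add 3 hours 54 minutes layover in Haldor → 7:50 AM UTC.
Add 8 hours 3 minutes leg 4 → 3:53 PM UTC.
New Almaty is UTC+4:00, so local arrival = 3:53 PM + 4:00 = 7:53 PM on Aug 14.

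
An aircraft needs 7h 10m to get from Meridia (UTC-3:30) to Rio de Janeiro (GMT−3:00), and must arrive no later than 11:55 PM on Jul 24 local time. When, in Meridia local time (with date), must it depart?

Target arrival in UTC: 11:55 PM + 3:00 = 2:55 AM on Jul 25.
Subtract 7 hours and 10 minutes → departure 7:45 PM UTC on Jul 24.
Meridia is UTC−3:30: 7:45 PM − 3:30 = 4:15 PM on Jul 24.

4:15 PM on Jul 24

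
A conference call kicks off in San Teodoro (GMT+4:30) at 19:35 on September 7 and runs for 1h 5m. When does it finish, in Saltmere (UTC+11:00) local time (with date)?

Convert start to UTC: 19:35 − 4:30 = 15:05 UTC on Sep 7.
Add 1 hour and 5 minutes duration → 16:10 UTC.
Saltmere is UTC+11:00, so local end time = 16:10 + 11:00 = 03:10 on Sep 8.

03:10 on September 8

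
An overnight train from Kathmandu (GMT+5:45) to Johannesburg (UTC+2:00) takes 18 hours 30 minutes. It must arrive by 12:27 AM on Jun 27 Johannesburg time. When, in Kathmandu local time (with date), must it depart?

9:42 AM on June 26

Target arrival in UTC: 12:27 AM − 2:00 = 10:27 PM on Jun 26.
Subtract 18 hours 30 minutes → departure 3:57 AM UTC on Jun 26.
Kathmandu is UTC+5:45: 3:57 AM + 5:45 = 9:42 AM on Jun 26.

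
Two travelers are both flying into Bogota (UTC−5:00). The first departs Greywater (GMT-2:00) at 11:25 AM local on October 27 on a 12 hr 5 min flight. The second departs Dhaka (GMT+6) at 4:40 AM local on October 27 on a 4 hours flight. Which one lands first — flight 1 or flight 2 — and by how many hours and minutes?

Flight 1 in UTC: 11:25 AM + 2:00 = 1:25 PM on Oct 27.
+12 hours and 5 minutes → arrive 1:30 AM UTC on Oct 28.
Flight 2 in UTC: 4:40 AM − 6:00 = 10:40 PM on Oct 26.
+4 hours → arrive 2:40 AM UTC on Oct 27.
Flight 2 lands earlier by 22 hours 50 minutes.

the second, by 22 hours 50 minutes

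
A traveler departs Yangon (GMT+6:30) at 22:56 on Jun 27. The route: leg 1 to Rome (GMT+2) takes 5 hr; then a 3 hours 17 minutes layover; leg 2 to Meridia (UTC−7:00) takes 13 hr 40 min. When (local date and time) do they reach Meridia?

07:23 on June 28

Convert departure to UTC: 22:56 − 6:30 = 16:26 UTC on Jun 27.
Add 5 hours leg 1 → 21:26 UTC.
Add 3 hours and 17 minutes layover in Rome → 00:43 UTC (Jun 28).
Add 13 hours 40 minutes leg 2 → 14:23 UTC.
Meridia is UTC−7:00, so local arrival = 14:23 − 7:00 = 07:23 on Jun 28.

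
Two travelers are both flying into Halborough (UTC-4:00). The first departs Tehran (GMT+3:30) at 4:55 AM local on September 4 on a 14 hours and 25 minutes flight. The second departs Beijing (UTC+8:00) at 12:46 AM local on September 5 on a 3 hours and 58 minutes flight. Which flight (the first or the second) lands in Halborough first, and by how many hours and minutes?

Flight 1 in UTC: 4:55 AM − 3:30 = 1:25 AM on Sep 4.
+14 hours and 25 minutes → arrive 3:50 PM UTC on Sep 4.
Flight 2 in UTC: 12:46 AM − 8:00 = 4:46 PM on Sep 4.
+3 hours and 58 minutes → arrive 8:44 PM UTC on Sep 4.
Flight 1 lands earlier by 4 hours 54 minutes.

the first, by 4 hours 54 minutes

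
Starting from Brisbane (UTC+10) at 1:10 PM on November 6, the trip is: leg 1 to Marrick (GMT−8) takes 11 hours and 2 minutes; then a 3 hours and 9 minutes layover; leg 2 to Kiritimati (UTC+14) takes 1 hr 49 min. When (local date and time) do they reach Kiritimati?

Convert departure to UTC: 1:10 PM − 10:00 = 3:10 AM UTC on Nov 6.
Add 11 hours and 2 minutes leg 1 → 2:12 PM UTC.
Add 3 hours 9 minutes layover in Marrick → 5:21 PM UTC.
Add 1 hour 49 minutes leg 2 → 7:10 PM UTC.
Kiritimati is UTC+14:00, so local arrival = 7:10 PM + 14:00 = 9:10 AM on Nov 7.

9:10 AM on November 7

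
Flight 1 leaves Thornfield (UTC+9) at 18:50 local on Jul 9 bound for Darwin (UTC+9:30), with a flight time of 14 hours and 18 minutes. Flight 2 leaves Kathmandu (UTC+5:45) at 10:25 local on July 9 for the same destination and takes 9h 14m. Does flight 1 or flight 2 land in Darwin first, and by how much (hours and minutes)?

the second, by 10 hours 14 minutes

Flight 1 in UTC: 18:50 − 9:00 = 09:50 on Jul 9.
+14 hours and 18 minutes → arrive 00:08 UTC on Jul 10.
Flight 2 in UTC: 10:25 − 5:45 = 04:40 on Jul 9.
+9 hours and 14 minutes → arrive 13:54 UTC on Jul 9.
Flight 2 lands earlier by 10 hours 14 minutes.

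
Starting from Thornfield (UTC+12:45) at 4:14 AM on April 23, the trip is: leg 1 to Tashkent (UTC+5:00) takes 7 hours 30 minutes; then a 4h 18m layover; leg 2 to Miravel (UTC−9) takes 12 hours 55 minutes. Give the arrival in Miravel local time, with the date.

7:12 AM on Apr 23

Convert departure to UTC: 4:14 AM − 12:45 = 3:29 PM UTC on Apr 22.
Add 7 hours 30 minutes leg 1 → 10:59 PM UTC.
Add 4 hours 18 minutes layover in Tashkent → 3:17 AM UTC (Apr 23).
Add 12 hours 55 minutes leg 2 → 4:12 PM UTC.
Miravel is UTC−9:00, so local arrival = 4:12 PM − 9:00 = 7:12 AM on Apr 23.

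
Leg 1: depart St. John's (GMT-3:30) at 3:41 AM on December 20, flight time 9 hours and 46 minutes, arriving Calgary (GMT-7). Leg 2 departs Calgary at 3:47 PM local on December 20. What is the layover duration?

5 hours 50 minutes

Convert departure to UTC: 3:41 AM + 3:30 = 7:11 AM UTC on Dec 20.
Add 9 hours and 46 minutes flight time → 4:57 PM UTC.
Calgary is UTC−7:00, so local arrival = 4:57 PM − 7:00 = 9:57 AM on Dec 20.
Layover = 3:47 PM − 9:57 AM = 5 hours 50 minutes.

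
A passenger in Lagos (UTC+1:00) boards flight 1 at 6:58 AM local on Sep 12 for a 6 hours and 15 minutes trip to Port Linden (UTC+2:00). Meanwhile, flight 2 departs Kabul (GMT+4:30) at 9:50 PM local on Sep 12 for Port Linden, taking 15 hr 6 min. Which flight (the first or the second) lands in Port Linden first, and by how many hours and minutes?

the first, by 20 hours 13 minutes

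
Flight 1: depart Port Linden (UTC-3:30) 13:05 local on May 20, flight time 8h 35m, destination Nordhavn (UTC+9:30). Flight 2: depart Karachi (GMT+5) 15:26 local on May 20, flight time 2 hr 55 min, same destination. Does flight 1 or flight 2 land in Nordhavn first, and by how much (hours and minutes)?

Flight 1 in UTC: 13:05 + 3:30 = 16:35 on May 20.
+8 hours 35 minutes → arrive 01:10 UTC on May 21.
Flight 2 in UTC: 15:26 − 5:00 = 10:26 on May 20.
+2 hours and 55 minutes → arrive 13:21 UTC on May 20.
Flight 2 lands earlier by 11 hours 49 minutes.

the second, by 11 hours 49 minutes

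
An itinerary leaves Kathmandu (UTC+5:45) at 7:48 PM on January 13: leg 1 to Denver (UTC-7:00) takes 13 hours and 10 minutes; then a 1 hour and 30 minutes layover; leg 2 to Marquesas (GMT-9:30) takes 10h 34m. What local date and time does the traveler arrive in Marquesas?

Convert departure to UTC: 7:48 PM − 5:45 = 2:03 PM UTC on Jan 13.
Add 13 hours 10 minutes leg 1 → 3:13 AM UTC (Jan 14).
Add 1 hour and 30 minutes layover in Denver → 4:43 AM UTC.
Add 10 hours and 34 minutes leg 2 → 3:17 PM UTC.
Marquesas is UTC−9:30, so local arrival = 3:17 PM − 9:30 = 5:47 AM on Jan 14.

5:47 AM on January 14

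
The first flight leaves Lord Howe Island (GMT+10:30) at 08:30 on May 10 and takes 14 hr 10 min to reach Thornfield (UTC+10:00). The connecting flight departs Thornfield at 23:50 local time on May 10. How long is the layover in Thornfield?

Convert departure to UTC: 08:30 − 10:30 = 22:00 UTC on May 9.
Add 14 hours and 10 minutes flight time → 12:10 UTC (May 10).
Thornfield is UTC+10:00, so local arrival = 12:10 + 10:00 = 22:10 on May 10.
Layover = 23:50 − 22:10 = 1 hour 40 minutes.

1 hour 40 minutes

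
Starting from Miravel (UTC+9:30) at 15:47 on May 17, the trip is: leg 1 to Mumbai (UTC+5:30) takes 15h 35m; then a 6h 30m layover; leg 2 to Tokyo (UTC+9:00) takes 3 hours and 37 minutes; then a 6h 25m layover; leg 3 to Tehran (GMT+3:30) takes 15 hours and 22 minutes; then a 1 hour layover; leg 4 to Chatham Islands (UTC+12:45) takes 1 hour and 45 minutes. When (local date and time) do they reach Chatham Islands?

21:16 on May 19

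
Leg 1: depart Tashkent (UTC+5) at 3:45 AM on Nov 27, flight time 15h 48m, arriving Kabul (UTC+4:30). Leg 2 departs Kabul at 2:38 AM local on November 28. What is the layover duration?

7 hours 35 minutes

Convert departure to UTC: 3:45 AM − 5:00 = 10:45 PM UTC on Nov 26.
Add 15 hours 48 minutes flight time → 2:33 PM UTC (Nov 27).
Kabul is UTC+4:30, so local arrival = 2:33 PM + 4:30 = 7:03 PM on Nov 27.
Layover = 2:38 AM − 7:03 PM (+1 day) = 7 hours 35 minutes.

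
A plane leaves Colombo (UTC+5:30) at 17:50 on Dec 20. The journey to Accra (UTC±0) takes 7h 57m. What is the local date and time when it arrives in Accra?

Convert departure to UTC: 17:50 − 5:30 = 12:20 UTC on Dec 20.
Add 7 hours and 57 minutes travel time → 20:17 UTC.
Accra is UTC+0, so local arrival is the same: 20:17 on Dec 20.

20:17 on December 20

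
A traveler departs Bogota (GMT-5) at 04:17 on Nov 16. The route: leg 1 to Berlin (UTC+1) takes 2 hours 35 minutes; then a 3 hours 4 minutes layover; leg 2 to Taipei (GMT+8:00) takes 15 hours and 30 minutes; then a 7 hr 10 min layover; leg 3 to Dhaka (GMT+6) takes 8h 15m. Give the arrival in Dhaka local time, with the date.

Convert departure to UTC: 04:17 + 5:00 = 09:17 UTC on Nov 16.
Add 2 hours and 35 minutes leg 1 → 11:52 UTC.
Add 3 hours 4 minutes layover in Berlin → 14:56 UTC.
Add 15 hours 30 minutes leg 2 → 06:26 UTC (Nov 17).
Add 7 hours 10 minutes layover in Taipei → 13:36 UTC.
Add 8 hours 15 minutes leg 3 → 21:51 UTC.
Dhaka is UTC+6:00, so local arrival = 21:51 + 6:00 = 03:51 on Nov 18.

03:51 on November 18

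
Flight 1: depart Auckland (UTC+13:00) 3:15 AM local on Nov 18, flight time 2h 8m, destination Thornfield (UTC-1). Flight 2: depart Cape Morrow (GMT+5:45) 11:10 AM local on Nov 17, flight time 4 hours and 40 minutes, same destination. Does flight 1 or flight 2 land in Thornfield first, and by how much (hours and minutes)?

Flight 1 in UTC: 3:15 AM − 13:00 = 2:15 PM on Nov 17.
+2 hours 8 minutes → arrive 4:23 PM UTC on Nov 17.
Flight 2 in UTC: 11:10 AM − 5:45 = 5:25 AM on Nov 17.
+4 hours and 40 minutes → arrive 10:05 AM UTC on Nov 17.
Flight 2 lands earlier by 6 hours 18 minutes.

the second, by 6 hours 18 minutes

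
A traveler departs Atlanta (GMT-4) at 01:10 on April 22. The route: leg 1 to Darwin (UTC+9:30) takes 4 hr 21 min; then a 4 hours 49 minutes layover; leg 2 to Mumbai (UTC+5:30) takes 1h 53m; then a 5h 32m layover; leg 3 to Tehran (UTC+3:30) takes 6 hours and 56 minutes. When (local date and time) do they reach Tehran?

Convert departure to UTC: 01:10 + 4:00 = 05:10 UTC on Apr 22.
Add 4 hours 21 minutes leg 1 → 09:31 UTC.
Add 4 hours 49 minutes layover in Darwin → 14:20 UTC.
Add 1 hour and 53 minutes leg 2 → 16:13 UTC.
Add 5 hours and 32 minutes layover in Mumbai → 21:45 UTC.
Add 6 hours and 56 minutes leg 3 → 04:41 UTC (Apr 23).
Tehran is UTC+3:30, so local arrival = 04:41 + 3:30 = 08:11 on Apr 23.

08:11 on April 23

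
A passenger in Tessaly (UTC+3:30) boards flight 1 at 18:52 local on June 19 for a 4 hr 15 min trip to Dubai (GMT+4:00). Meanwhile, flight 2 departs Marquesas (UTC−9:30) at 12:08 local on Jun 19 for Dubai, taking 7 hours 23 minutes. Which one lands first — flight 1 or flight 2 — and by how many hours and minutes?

the first, by 9 hours 24 minutes

Flight 1 in UTC: 18:52 − 3:30 = 15:22 on Jun 19.
+4 hours 15 minutes → arrive 19:37 UTC on Jun 19.
Flight 2 in UTC: 12:08 + 9:30 = 21:38 on Jun 19.
+7 hours 23 minutes → arrive 05:01 UTC on Jun 20.
Flight 1 lands earlier by 9 hours 24 minutes.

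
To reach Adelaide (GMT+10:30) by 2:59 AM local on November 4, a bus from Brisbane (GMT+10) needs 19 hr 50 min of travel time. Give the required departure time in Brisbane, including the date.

Target arrival in UTC: 2:59 AM − 10:30 = 4:29 PM on Nov 3.
Subtract 19 hours and 50 minutes → departure 8:39 PM UTC on Nov 2.
Brisbane is UTC+10:00: 8:39 PM + 10:00 = 6:39 AM on Nov 3.

6:39 AM on Nov 3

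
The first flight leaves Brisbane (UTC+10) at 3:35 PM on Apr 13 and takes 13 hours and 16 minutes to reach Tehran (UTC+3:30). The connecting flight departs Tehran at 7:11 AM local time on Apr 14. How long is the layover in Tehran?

8 hours 50 minutes

Convert departure to UTC: 3:35 PM − 10:00 = 5:35 AM UTC on Apr 13.
Add 13 hours 16 minutes flight time → 6:51 PM UTC.
Tehran is UTC+3:30, so local arrival = 6:51 PM + 3:30 = 10:21 PM on Apr 13.
Layover = 7:11 AM − 10:21 PM (+1 day) = 8 hours 50 minutes.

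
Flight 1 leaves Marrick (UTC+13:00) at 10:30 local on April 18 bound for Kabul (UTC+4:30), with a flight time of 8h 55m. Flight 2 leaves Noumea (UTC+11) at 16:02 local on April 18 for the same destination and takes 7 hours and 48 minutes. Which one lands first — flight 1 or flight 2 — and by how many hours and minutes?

the first, by 6 hours 25 minutes

Flight 1 in UTC: 10:30 − 13:00 = 21:30 on Apr 17.
+8 hours and 55 minutes → arrive 06:25 UTC on Apr 18.
Flight 2 in UTC: 16:02 − 11:00 = 05:02 on Apr 18.
+7 hours and 48 minutes → arrive 12:50 UTC on Apr 18.
Flight 1 lands earlier by 6 hours 25 minutes.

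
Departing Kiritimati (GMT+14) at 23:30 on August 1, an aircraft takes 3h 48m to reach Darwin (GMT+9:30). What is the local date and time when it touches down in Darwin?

Darwin is 4:30 behind Kiritimati.
After 3 hours 48 minutes it is 03:18 (Aug 2) in Kiritimati.
Shift by the zone difference: 03:18 − 4:30 = 22:48 on Aug 1 in Darwin.

22:48 on August 1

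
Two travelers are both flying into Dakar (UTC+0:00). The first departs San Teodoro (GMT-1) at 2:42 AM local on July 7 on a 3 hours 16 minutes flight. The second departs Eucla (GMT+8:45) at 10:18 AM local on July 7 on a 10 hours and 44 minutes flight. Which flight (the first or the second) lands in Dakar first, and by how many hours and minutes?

the first, by 5 hours 19 minutes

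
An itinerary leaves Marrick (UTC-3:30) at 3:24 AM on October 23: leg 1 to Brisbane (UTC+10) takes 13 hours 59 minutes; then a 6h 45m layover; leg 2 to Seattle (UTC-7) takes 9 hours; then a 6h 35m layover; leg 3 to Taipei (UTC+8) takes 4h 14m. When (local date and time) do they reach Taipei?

7:27 AM on Oct 25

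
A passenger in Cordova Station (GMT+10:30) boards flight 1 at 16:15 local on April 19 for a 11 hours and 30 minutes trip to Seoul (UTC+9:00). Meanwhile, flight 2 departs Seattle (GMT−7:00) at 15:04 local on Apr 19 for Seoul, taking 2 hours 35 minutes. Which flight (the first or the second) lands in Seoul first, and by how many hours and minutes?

Flight 1 in UTC: 16:15 − 10:30 = 05:45 on Apr 19.
+11 hours and 30 minutes → arrive 17:15 UTC on Apr 19.
Flight 2 in UTC: 15:04 + 7:00 = 22:04 on Apr 19.
+2 hours and 35 minutes → arrive 00:39 UTC on Apr 20.
Flight 1 lands earlier by 7 hours 24 minutes.

the first, by 7 hours 24 minutes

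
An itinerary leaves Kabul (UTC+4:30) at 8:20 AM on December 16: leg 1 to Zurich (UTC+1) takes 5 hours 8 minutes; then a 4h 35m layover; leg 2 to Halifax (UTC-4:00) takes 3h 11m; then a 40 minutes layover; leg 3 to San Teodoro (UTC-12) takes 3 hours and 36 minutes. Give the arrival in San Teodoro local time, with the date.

Convert departure to UTC: 8:20 AM − 4:30 = 3:50 AM UTC on Dec 16.
Add 5 hours and 8 minutes leg 1 → 8:58 AM UTC.
Add 4 hours and 35 minutes layover in Zurich → 1:33 PM UTC.
Add 3 hours and 11 minutes leg 2 → 4:44 PM UTC.
Add 40 minutes layover in Halifax → 5:24 PM UTC.
Add 3 hours 36 minutes leg 3 → 9:00 PM UTC.
San Teodoro is UTC−12:00, so local arrival = 9:00 PM − 12:00 = 9:00 AM on Dec 16.

9:00 AM on December 16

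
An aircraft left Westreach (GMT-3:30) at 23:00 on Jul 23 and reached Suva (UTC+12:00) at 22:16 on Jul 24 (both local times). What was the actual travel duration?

7 hours 46 minutes

Departure in UTC: 23:00 + 3:30 = 02:30 on Jul 24.
Arrival in UTC: 22:16 − 12:00 = 10:16 on Jul 24.
Elapsed = 10:16 − 02:30 = 7 hours 46 minutes.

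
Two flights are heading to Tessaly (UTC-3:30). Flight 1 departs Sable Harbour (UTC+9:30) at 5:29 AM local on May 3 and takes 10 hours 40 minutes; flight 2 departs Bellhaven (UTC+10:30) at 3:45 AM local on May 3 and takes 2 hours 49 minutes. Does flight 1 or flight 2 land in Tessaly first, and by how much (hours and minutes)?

the second, by 10 hours 35 minutes

Flight 1 in UTC: 5:29 AM − 9:30 = 7:59 PM on May 2.
+10 hours and 40 minutes → arrive 6:39 AM UTC on May 3.
Flight 2 in UTC: 3:45 AM − 10:30 = 5:15 PM on May 2.
+2 hours 49 minutes → arrive 8:04 PM UTC on May 2.
Flight 2 lands earlier by 10 hours 35 minutes.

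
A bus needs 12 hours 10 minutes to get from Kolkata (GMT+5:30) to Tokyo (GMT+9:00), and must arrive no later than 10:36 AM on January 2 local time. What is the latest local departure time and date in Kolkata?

Target arrival in UTC: 10:36 AM − 9:00 = 1:36 AM on Jan 2.
Subtract 12 hours and 10 minutes → departure 1:26 PM UTC on Jan 1.
Kolkata is UTC+5:30: 1:26 PM + 5:30 = 6:56 PM on Jan 1.

6:56 PM on Jan 1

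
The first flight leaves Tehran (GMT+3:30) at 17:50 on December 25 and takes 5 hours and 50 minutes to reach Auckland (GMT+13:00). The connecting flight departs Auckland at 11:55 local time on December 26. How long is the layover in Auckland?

Convert departure to UTC: 17:50 − 3:30 = 14:20 UTC on Dec 25.
Add 5 hours and 50 minutes flight time → 20:10 UTC.
Auckland is UTC+13:00, so local arrival = 20:10 + 13:00 = 09:10 on Dec 26.
Layover = 11:55 − 09:10 = 2 hours 45 minutes.

2 hours 45 minutes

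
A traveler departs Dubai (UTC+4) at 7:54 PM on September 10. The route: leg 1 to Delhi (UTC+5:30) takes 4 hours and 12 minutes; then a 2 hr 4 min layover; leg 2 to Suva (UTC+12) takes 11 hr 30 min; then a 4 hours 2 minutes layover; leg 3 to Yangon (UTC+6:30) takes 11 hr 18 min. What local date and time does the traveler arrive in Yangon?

Convert departure to UTC: 7:54 PM − 4:00 = 3:54 PM UTC on Sep 10.
Add 4 hours 12 minutes leg 1 → 8:06 PM UTC.
Add 2 hours 4 minutes layover in Delhi → 10:10 PM UTC.
Add 11 hours and 30 minutes leg 2 → 9:40 AM UTC (Sep 11).
Add 4 hours 2 minutes layover in Suva → 1:42 PM UTC.
Add 11 hours 18 minutes leg 3 → 1:00 AM UTC (Sep 12).
Yangon is UTC+6:30, so local arrival = 1:00 AM + 6:30 = 7:30 AM on Sep 12.

7:30 AM on September 12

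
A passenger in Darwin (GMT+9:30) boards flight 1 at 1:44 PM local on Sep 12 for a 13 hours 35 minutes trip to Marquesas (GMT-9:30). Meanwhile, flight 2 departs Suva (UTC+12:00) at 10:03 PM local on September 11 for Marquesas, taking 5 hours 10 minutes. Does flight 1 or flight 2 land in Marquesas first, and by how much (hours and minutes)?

Flight 1 in UTC: 1:44 PM − 9:30 = 4:14 AM on Sep 12.
+13 hours 35 minutes → arrive 5:49 PM UTC on Sep 12.
Flight 2 in UTC: 10:03 PM − 12:00 = 10:03 AM on Sep 11.
+5 hours and 10 minutes → arrive 3:13 PM UTC on Sep 11.
Flight 2 lands earlier by 26 hours 36 minutes.

the second, by 26 hours 36 minutes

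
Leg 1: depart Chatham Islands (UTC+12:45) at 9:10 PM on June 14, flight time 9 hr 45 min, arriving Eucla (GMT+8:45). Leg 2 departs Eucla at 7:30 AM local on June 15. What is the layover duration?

Convert departure to UTC: 9:10 PM − 12:45 = 8:25 AM UTC on Jun 14.
Add 9 hours 45 minutes flight time → 6:10 PM UTC.
Eucla is UTC+8:45, so local arrival = 6:10 PM + 8:45 = 2:55 AM on Jun 15.
Layover = 7:30 AM − 2:55 AM = 4 hours 35 minutes.

4 hours 35 minutes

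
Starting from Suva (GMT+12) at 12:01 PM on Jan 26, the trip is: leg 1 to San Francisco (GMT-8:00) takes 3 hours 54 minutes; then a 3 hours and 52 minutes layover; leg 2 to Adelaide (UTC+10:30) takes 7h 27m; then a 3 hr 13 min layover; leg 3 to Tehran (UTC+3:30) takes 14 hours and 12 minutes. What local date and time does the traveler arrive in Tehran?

12:09 PM on Jan 27

Convert departure to UTC: 12:01 PM − 12:00 = 12:01 AM UTC on Jan 26.
Add 3 hours and 54 minutes leg 1 → 3:55 AM UTC.
Add 3 hours and 52 minutes layover in San Francisco → 7:47 AM UTC.
Add 7 hours 27 minutes leg 2 → 3:14 PM UTC.
Add 3 hours and 13 minutes layover in Adelaide → 6:27 PM UTC.
Add 14 hours 12 minutes leg 3 → 8:39 AM UTC (Jan 27).
Tehran is UTC+3:30, so local arrival = 8:39 AM + 3:30 = 12:09 PM on Jan 27.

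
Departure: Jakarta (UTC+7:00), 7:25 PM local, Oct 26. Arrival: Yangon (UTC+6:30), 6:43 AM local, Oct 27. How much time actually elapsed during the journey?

11 hours 48 minutes

Departure in UTC: 7:25 PM − 7:00 = 12:25 PM on Oct 26.
Arrival in UTC: 6:43 AM − 6:30 = 12:13 AM on Oct 27.
Elapsed = 12:13 AM − 12:25 PM (+1 day) = 11 hours 48 minutes.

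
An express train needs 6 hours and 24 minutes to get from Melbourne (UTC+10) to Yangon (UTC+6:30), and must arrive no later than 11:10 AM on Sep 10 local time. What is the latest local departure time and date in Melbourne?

8:16 AM on Sep 10

Target arrival in UTC: 11:10 AM − 6:30 = 4:40 AM on Sep 10.
Subtract 6 hours 24 minutes → departure 10:16 PM UTC on Sep 9.
Melbourne is UTC+10:00: 10:16 PM + 10:00 = 8:16 AM on Sep 10.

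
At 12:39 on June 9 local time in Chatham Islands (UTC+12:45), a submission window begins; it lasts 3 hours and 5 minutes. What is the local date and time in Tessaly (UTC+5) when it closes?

Convert start to UTC: 12:39 − 12:45 = 23:54 UTC on Jun 8.
Add 3 hours and 5 minutes duration → 02:59 UTC (Jun 9).
Tessaly is UTC+5:00, so local end time = 02:59 + 5:00 = 07:59 on Jun 9.

07:59 on June 9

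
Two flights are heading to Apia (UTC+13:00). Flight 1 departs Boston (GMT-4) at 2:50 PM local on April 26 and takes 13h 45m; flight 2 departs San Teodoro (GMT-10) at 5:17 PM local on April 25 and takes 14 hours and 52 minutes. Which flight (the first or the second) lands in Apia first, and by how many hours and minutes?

Flight 1 in UTC: 2:50 PM + 4:00 = 6:50 PM on Apr 26.
+13 hours and 45 minutes → arrive 8:35 AM UTC on Apr 27.
Flight 2 in UTC: 5:17 PM + 10:00 = 3:17 AM on Apr 26.
+14 hours 52 minutes → arrive 6:09 PM UTC on Apr 26.
Flight 2 lands earlier by 14 hours 26 minutes.

the second, by 14 hours 26 minutes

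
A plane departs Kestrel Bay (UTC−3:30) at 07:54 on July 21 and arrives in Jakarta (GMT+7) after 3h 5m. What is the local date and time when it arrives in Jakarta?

21:29 on Jul 21

Jakarta is 10:30 ahead of Kestrel Bay.
After 3 hours 5 minutes it is 10:59 in Kestrel Bay.
Shift by the zone difference: 10:59 + 10:30 = 21:29 on Jul 21 in Jakarta.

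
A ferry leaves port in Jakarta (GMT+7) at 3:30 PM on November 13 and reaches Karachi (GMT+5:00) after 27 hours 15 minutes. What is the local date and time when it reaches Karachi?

4:45 PM on November 14

Karachi is 2:00 behind Jakarta.
After 27 hours and 15 minutes it is 6:45 PM (Nov 14) in Jakarta.
Shift by the zone difference: 6:45 PM − 2:00 = 4:45 PM on Nov 14 in Karachi.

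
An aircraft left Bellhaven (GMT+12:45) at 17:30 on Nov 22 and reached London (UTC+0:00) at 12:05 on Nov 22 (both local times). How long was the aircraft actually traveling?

7 hours 20 minutes

Departure in UTC: 17:30 − 12:45 = 04:45 on Nov 22.
Arrival is already UTC: 12:05 on Nov 22.
Elapsed = 12:05 − 04:45 = 7 hours 20 minutes.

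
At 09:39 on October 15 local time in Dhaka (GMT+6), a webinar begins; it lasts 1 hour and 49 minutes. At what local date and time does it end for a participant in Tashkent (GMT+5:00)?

10:28 on Oct 15

Convert start to UTC: 09:39 − 6:00 = 03:39 UTC on Oct 15.
Add 1 hour 49 minutes duration → 05:28 UTC.
Tashkent is UTC+5:00, so local end time = 05:28 + 5:00 = 10:28 on Oct 15.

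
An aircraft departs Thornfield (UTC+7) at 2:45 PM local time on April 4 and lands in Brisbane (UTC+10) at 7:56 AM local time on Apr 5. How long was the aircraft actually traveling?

Brisbane is 3:00 ahead of Thornfield.
Clock-face elapsed time (ignoring zones) is 17 hours 11 minutes.
Actual elapsed = 17 hours 11 minutes − 3:00 = 14 hours 11 minutes.

14 hours 11 minutes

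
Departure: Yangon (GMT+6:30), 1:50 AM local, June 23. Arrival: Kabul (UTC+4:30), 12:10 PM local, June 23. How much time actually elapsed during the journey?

Departure in UTC: 1:50 AM − 6:30 = 7:20 PM on Jun 22.
Arrival in UTC: 12:10 PM − 4:30 = 7:40 AM on Jun 23.
Elapsed = 7:40 AM − 7:20 PM (+1 day) = 12 hours 20 minutes.

12 hours 20 minutes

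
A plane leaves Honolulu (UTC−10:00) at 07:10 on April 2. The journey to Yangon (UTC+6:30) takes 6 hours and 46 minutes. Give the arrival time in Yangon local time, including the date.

Yangon is 16:30 ahead of Honolulu.
After 6 hours 46 minutes it is 13:56 in Honolulu.
Shift by the zone difference: 13:56 + 16:30 = 06:26 on Apr 3 in Yangon.

06:26 on April 3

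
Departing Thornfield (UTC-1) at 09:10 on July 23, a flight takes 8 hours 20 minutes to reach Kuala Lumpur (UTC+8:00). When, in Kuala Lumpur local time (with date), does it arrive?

Kuala Lumpur is 9:00 ahead of Thornfield.
After 8 hours and 20 minutes it is 17:30 in Thornfield.
Shift by the zone difference: 17:30 + 9:00 = 02:30 on Jul 24 in Kuala Lumpur.

02:30 on July 24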